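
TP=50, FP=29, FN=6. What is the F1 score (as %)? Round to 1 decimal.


Precision = TP / (TP + FP) = 50 / 79 = 0.6329
Recall = TP / (TP + FN) = 50 / 56 = 0.8929
F1 = 2 * P * R / (P + R)
= 2 * 0.6329 * 0.8929 / (0.6329 + 0.8929)
= 1.1302 / 1.5258
= 0.7407
As percentage: 74.1%

74.1


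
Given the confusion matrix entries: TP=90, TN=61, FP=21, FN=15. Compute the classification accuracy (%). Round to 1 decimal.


Accuracy = (TP + TN) / (TP + TN + FP + FN) * 100
= (90 + 61) / (90 + 61 + 21 + 15)
= 151 / 187
= 0.8075
= 80.7%

80.7


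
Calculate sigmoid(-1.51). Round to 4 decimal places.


sigmoid(z) = 1 / (1 + exp(-z))
exp(-(-1.51)) = exp(1.51) = 4.5267
1 + 4.5267 = 5.5267
1 / 5.5267 = 0.1809

0.1809


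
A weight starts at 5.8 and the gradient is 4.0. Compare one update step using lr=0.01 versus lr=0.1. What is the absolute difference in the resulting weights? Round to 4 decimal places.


With lr=0.01: w_new = 5.8 - 0.01 * 4.0 = 5.76
With lr=0.1: w_new = 5.8 - 0.1 * 4.0 = 5.4
Absolute difference = |5.76 - 5.4|
= 0.3600

0.3600


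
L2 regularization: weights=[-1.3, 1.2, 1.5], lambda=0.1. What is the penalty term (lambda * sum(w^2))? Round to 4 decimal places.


Squaring each weight:
(-1.3)^2 = 1.69
1.2^2 = 1.44
1.5^2 = 2.25
Sum of squares = 5.38
Penalty = 0.1 * 5.38 = 0.5380

0.5380


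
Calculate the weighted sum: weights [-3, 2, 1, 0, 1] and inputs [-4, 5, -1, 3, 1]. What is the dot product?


Element-wise products:
-3 * -4 = 12
2 * 5 = 10
1 * -1 = -1
0 * 3 = 0
1 * 1 = 1
Sum = 12 + 10 + -1 + 0 + 1
= 22

22


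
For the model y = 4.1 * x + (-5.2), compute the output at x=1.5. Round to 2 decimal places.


y = 4.1 * 1.5 + (-5.2)
= 6.15 + (-5.2)
= 0.95

0.95


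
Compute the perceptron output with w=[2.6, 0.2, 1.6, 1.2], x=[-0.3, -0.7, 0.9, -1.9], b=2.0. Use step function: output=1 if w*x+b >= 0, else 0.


z = w . x + b
= 2.6*-0.3 + 0.2*-0.7 + 1.6*0.9 + 1.2*-1.9 + 2.0
= -0.78 + -0.14 + 1.44 + -2.28 + 2.0
= -1.76 + 2.0
= 0.24
Since z = 0.24 >= 0, output = 1

1


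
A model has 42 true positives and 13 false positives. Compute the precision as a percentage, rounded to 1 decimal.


Precision = TP / (TP + FP) * 100
= 42 / (42 + 13)
= 42 / 55
= 0.7636
= 76.4%

76.4


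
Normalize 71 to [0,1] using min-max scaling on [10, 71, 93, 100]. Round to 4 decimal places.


Min = 10, Max = 100
Range = 100 - 10 = 90
Scaled = (x - min) / (max - min)
= (71 - 10) / 90
= 61 / 90
= 0.6778

0.6778


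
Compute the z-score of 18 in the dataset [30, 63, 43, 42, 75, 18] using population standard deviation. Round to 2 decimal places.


Mean = (30 + 63 + 43 + 42 + 75 + 18) / 6 = 45.1667
Variance = sum((x_i - mean)^2) / n = 365.1389
Std = sqrt(365.1389) = 19.1086
Z = (x - mean) / std
= (18 - 45.1667) / 19.1086
= -27.1667 / 19.1086
= -1.42

-1.42


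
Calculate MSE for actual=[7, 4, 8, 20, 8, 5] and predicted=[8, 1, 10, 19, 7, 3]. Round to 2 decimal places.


Differences: [-1, 3, -2, 1, 1, 2]
Squared errors: [1, 9, 4, 1, 1, 4]
Sum of squared errors = 20
MSE = 20 / 6 = 3.33

3.33


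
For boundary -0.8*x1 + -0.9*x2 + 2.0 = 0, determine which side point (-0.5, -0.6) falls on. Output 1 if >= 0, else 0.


Compute -0.8 * -0.5 + -0.9 * -0.6 + 2.0
= 0.4 + 0.54 + 2.0
= 2.94
Since 2.94 >= 0, the point is on the positive side.

1


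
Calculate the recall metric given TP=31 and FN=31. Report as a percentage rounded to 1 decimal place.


Recall = TP / (TP + FN) * 100
= 31 / (31 + 31)
= 31 / 62
= 0.5
= 50.0%

50.0


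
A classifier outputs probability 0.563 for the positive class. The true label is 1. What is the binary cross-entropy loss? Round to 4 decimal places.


For y=1: Loss = -log(p)
= -log(0.563)
= -(-0.5745)
= 0.5745

0.5745


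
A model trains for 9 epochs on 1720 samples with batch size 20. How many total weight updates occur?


Iterations per epoch = 1720 / 20 = 86
Total updates = iterations_per_epoch * epochs
= 86 * 9
= 774

774


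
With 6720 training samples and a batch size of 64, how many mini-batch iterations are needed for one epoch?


Iterations per epoch = dataset_size / batch_size
= 6720 / 64
= 105

105


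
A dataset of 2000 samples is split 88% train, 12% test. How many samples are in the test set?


Train samples = 2000 * 88% = 1760
Test samples = 2000 - 1760
= 240

240


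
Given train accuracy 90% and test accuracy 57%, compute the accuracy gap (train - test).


Gap = train_accuracy - test_accuracy
= 90 - 57
= 33%
This large gap strongly indicates overfitting.

33


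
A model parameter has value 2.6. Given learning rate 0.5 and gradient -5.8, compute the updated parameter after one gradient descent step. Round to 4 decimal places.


w_new = w_old - lr * gradient
= 2.6 - 0.5 * -5.8
= 2.6 - (-2.9)
= 5.5000

5.5000


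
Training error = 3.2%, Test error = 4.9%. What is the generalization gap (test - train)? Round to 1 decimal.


Generalization gap = test_error - train_error
= 4.9 - 3.2
= 1.7%
A small gap suggests good generalization.

1.7


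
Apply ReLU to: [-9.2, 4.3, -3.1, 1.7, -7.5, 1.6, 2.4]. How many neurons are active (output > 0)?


ReLU(x) = max(0, x) for each element:
ReLU(-9.2) = 0
ReLU(4.3) = 4.3
ReLU(-3.1) = 0
ReLU(1.7) = 1.7
ReLU(-7.5) = 0
ReLU(1.6) = 1.6
ReLU(2.4) = 2.4
Active neurons (>0): 4

4


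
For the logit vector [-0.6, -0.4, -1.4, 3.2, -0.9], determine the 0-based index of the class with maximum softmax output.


Softmax is a monotonic transformation, so it preserves the argmax.
We need to find the index of the maximum logit.
Index 0: -0.6
Index 1: -0.4
Index 2: -1.4
Index 3: 3.2
Index 4: -0.9
Maximum logit = 3.2 at index 3

3


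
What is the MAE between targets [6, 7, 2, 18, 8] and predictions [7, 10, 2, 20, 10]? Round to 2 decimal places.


Absolute errors: [1, 3, 0, 2, 2]
Sum of absolute errors = 8
MAE = 8 / 5 = 1.60

1.60


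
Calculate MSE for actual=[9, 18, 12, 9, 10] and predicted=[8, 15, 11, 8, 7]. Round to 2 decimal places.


Differences: [1, 3, 1, 1, 3]
Squared errors: [1, 9, 1, 1, 9]
Sum of squared errors = 21
MSE = 21 / 5 = 4.20

4.20


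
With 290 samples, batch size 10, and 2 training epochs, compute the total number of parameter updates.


Iterations per epoch = 290 / 10 = 29
Total updates = iterations_per_epoch * epochs
= 29 * 2
= 58

58


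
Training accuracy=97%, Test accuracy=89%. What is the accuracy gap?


Gap = train_accuracy - test_accuracy
= 97 - 89
= 8%
This moderate gap may indicate mild overfitting.

8


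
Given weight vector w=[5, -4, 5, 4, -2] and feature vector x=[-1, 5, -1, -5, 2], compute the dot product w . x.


Element-wise products:
5 * -1 = -5
-4 * 5 = -20
5 * -1 = -5
4 * -5 = -20
-2 * 2 = -4
Sum = -5 + -20 + -5 + -20 + -4
= -54

-54


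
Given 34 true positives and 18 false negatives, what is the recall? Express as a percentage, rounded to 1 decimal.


Recall = TP / (TP + FN) * 100
= 34 / (34 + 18)
= 34 / 52
= 0.6538
= 65.4%

65.4


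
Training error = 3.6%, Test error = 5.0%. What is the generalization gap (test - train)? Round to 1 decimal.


Generalization gap = test_error - train_error
= 5.0 - 3.6
= 1.4%
A small gap suggests good generalization.

1.4


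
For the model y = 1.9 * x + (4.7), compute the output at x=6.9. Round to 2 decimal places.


y = 1.9 * 6.9 + (4.7)
= 13.11 + (4.7)
= 17.81

17.81


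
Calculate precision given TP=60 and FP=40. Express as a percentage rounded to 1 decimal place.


Precision = TP / (TP + FP) * 100
= 60 / (60 + 40)
= 60 / 100
= 0.6
= 60.0%

60.0


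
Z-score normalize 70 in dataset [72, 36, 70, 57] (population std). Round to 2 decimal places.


Mean = (72 + 36 + 70 + 57) / 4 = 58.75
Variance = sum((x_i - mean)^2) / n = 205.6875
Std = sqrt(205.6875) = 14.3418
Z = (x - mean) / std
= (70 - 58.75) / 14.3418
= 11.25 / 14.3418
= 0.78

0.78


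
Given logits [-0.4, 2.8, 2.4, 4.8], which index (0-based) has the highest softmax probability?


Softmax is a monotonic transformation, so it preserves the argmax.
We need to find the index of the maximum logit.
Index 0: -0.4
Index 1: 2.8
Index 2: 2.4
Index 3: 4.8
Maximum logit = 4.8 at index 3

3


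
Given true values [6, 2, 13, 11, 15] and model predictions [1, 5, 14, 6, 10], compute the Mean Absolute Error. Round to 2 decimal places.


Absolute errors: [5, 3, 1, 5, 5]
Sum of absolute errors = 19
MAE = 19 / 5 = 3.80

3.80


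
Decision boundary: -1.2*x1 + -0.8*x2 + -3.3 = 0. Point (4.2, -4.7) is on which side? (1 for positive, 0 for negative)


Compute -1.2 * 4.2 + -0.8 * -4.7 + -3.3
= -5.04 + 3.76 + -3.3
= -4.58
Since -4.58 < 0, the point is on the negative side.

0


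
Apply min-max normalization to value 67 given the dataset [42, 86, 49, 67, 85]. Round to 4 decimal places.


Min = 42, Max = 86
Range = 86 - 42 = 44
Scaled = (x - min) / (max - min)
= (67 - 42) / 44
= 25 / 44
= 0.5682

0.5682


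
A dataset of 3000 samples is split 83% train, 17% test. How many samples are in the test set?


Train samples = 3000 * 83% = 2490
Test samples = 3000 - 2490
= 510

510


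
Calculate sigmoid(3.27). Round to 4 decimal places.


sigmoid(z) = 1 / (1 + exp(-z))
exp(-(3.27)) = exp(-3.27) = 0.038
1 + 0.038 = 1.038
1 / 1.038 = 0.9634

0.9634


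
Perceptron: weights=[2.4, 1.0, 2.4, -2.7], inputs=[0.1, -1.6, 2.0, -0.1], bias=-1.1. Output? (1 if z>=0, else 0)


z = w . x + b
= 2.4*0.1 + 1.0*-1.6 + 2.4*2.0 + -2.7*-0.1 + -1.1
= 0.24 + -1.6 + 4.8 + 0.27 + -1.1
= 3.71 + -1.1
= 2.61
Since z = 2.61 >= 0, output = 1

1


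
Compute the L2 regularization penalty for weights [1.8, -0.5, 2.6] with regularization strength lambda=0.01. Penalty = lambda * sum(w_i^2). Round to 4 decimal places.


Squaring each weight:
1.8^2 = 3.24
(-0.5)^2 = 0.25
2.6^2 = 6.76
Sum of squares = 10.25
Penalty = 0.01 * 10.25 = 0.1025

0.1025


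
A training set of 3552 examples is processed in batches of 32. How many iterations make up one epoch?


Iterations per epoch = dataset_size / batch_size
= 3552 / 32
= 111

111


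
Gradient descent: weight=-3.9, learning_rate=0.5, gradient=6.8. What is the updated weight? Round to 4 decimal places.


w_new = w_old - lr * gradient
= -3.9 - 0.5 * 6.8
= -3.9 - (3.4)
= -7.3000

-7.3000


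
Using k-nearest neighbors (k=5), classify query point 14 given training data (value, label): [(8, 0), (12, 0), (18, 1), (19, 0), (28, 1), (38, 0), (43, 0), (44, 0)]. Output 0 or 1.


Distances from query 14:
Point 12 (class 0): distance = 2
Point 18 (class 1): distance = 4
Point 19 (class 0): distance = 5
Point 8 (class 0): distance = 6
Point 28 (class 1): distance = 14
K=5 nearest neighbors: classes = [0, 1, 0, 0, 1]
Votes for class 1: 2 / 5
Majority vote => class 0

0


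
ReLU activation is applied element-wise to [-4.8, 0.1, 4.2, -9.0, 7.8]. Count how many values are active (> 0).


ReLU(x) = max(0, x) for each element:
ReLU(-4.8) = 0
ReLU(0.1) = 0.1
ReLU(4.2) = 4.2
ReLU(-9.0) = 0
ReLU(7.8) = 7.8
Active neurons (>0): 3

3


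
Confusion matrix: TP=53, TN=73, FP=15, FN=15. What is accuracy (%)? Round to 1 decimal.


Accuracy = (TP + TN) / (TP + TN + FP + FN) * 100
= (53 + 73) / (53 + 73 + 15 + 15)
= 126 / 156
= 0.8077
= 80.8%

80.8


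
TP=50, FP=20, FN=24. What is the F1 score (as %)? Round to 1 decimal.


Precision = TP / (TP + FP) = 50 / 70 = 0.7143
Recall = TP / (TP + FN) = 50 / 74 = 0.6757
F1 = 2 * P * R / (P + R)
= 2 * 0.7143 * 0.6757 / (0.7143 + 0.6757)
= 0.9653 / 1.39
= 0.6944
As percentage: 69.4%

69.4


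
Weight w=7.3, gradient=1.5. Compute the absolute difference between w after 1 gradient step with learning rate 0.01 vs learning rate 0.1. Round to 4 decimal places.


With lr=0.01: w_new = 7.3 - 0.01 * 1.5 = 7.285
With lr=0.1: w_new = 7.3 - 0.1 * 1.5 = 7.15
Absolute difference = |7.285 - 7.15|
= 0.1350

0.1350


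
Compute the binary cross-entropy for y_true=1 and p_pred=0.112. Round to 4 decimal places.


For y=1: Loss = -log(p)
= -log(0.112)
= -(-2.1893)
= 2.1893

2.1893


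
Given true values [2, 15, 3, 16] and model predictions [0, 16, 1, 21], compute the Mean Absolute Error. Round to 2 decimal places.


Absolute errors: [2, 1, 2, 5]
Sum of absolute errors = 10
MAE = 10 / 4 = 2.50

2.50


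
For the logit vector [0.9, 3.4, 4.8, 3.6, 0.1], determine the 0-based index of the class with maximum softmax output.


Softmax is a monotonic transformation, so it preserves the argmax.
We need to find the index of the maximum logit.
Index 0: 0.9
Index 1: 3.4
Index 2: 4.8
Index 3: 3.6
Index 4: 0.1
Maximum logit = 4.8 at index 2

2


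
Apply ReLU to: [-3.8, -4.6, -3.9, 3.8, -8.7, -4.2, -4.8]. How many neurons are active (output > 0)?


ReLU(x) = max(0, x) for each element:
ReLU(-3.8) = 0
ReLU(-4.6) = 0
ReLU(-3.9) = 0
ReLU(3.8) = 3.8
ReLU(-8.7) = 0
ReLU(-4.2) = 0
ReLU(-4.8) = 0
Active neurons (>0): 1

1


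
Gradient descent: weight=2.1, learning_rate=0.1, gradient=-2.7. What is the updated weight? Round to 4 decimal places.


w_new = w_old - lr * gradient
= 2.1 - 0.1 * -2.7
= 2.1 - (-0.27)
= 2.3700

2.3700


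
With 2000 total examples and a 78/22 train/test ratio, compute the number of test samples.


Train samples = 2000 * 78% = 1560
Test samples = 2000 - 1560
= 440

440


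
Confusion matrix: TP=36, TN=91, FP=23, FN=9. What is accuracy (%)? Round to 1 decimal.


Accuracy = (TP + TN) / (TP + TN + FP + FN) * 100
= (36 + 91) / (36 + 91 + 23 + 9)
= 127 / 159
= 0.7987
= 79.9%

79.9


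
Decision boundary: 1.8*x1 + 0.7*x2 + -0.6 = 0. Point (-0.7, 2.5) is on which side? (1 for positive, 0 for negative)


Compute 1.8 * -0.7 + 0.7 * 2.5 + -0.6
= -1.26 + 1.75 + -0.6
= -0.11
Since -0.11 < 0, the point is on the negative side.

0


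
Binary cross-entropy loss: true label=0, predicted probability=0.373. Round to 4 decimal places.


For y=0: Loss = -log(1-p)
= -log(1 - 0.373)
= -log(0.627)
= -(-0.4668)
= 0.4668

0.4668


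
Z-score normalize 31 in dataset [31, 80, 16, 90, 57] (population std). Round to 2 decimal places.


Mean = (31 + 80 + 16 + 90 + 57) / 5 = 54.8
Variance = sum((x_i - mean)^2) / n = 790.16
Std = sqrt(790.16) = 28.1098
Z = (x - mean) / std
= (31 - 54.8) / 28.1098
= -23.8 / 28.1098
= -0.85

-0.85


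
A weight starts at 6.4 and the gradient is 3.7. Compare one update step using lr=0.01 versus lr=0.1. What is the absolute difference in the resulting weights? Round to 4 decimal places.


With lr=0.01: w_new = 6.4 - 0.01 * 3.7 = 6.363
With lr=0.1: w_new = 6.4 - 0.1 * 3.7 = 6.03
Absolute difference = |6.363 - 6.03|
= 0.3330

0.3330


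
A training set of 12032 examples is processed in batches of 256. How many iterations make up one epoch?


Iterations per epoch = dataset_size / batch_size
= 12032 / 256
= 47

47


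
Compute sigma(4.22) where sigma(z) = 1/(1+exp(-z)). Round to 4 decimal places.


sigmoid(z) = 1 / (1 + exp(-z))
exp(-(4.22)) = exp(-4.22) = 0.0147
1 + 0.0147 = 1.0147
1 / 1.0147 = 0.9855

0.9855


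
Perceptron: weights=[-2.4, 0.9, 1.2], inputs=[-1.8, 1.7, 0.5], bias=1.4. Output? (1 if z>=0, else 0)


z = w . x + b
= -2.4*-1.8 + 0.9*1.7 + 1.2*0.5 + 1.4
= 4.32 + 1.53 + 0.6 + 1.4
= 6.45 + 1.4
= 7.85
Since z = 7.85 >= 0, output = 1

1


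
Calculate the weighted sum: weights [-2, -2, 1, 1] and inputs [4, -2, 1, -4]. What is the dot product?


Element-wise products:
-2 * 4 = -8
-2 * -2 = 4
1 * 1 = 1
1 * -4 = -4
Sum = -8 + 4 + 1 + -4
= -7

-7


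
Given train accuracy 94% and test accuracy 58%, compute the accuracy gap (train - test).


Gap = train_accuracy - test_accuracy
= 94 - 58
= 36%
This large gap strongly indicates overfitting.

36


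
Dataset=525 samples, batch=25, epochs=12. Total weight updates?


Iterations per epoch = 525 / 25 = 21
Total updates = iterations_per_epoch * epochs
= 21 * 12
= 252

252


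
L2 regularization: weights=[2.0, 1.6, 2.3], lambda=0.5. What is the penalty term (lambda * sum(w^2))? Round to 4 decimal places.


Squaring each weight:
2.0^2 = 4.0
1.6^2 = 2.56
2.3^2 = 5.29
Sum of squares = 11.85
Penalty = 0.5 * 11.85 = 5.9250

5.9250


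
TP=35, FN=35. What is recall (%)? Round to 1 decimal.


Recall = TP / (TP + FN) * 100
= 35 / (35 + 35)
= 35 / 70
= 0.5
= 50.0%

50.0


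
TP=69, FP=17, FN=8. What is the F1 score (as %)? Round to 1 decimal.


Precision = TP / (TP + FP) = 69 / 86 = 0.8023
Recall = TP / (TP + FN) = 69 / 77 = 0.8961
F1 = 2 * P * R / (P + R)
= 2 * 0.8023 * 0.8961 / (0.8023 + 0.8961)
= 1.4379 / 1.6984
= 0.8466
As percentage: 84.7%

84.7


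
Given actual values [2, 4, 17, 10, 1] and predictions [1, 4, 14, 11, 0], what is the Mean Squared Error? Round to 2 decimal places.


Differences: [1, 0, 3, -1, 1]
Squared errors: [1, 0, 9, 1, 1]
Sum of squared errors = 12
MSE = 12 / 5 = 2.40

2.40


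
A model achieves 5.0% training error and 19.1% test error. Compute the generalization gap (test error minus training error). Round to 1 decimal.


Generalization gap = test_error - train_error
= 19.1 - 5.0
= 14.1%
A large gap suggests overfitting.

14.1


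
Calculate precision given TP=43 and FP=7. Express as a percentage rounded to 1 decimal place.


Precision = TP / (TP + FP) * 100
= 43 / (43 + 7)
= 43 / 50
= 0.86
= 86.0%

86.0


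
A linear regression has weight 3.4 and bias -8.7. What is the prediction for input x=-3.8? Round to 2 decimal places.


y = 3.4 * -3.8 + (-8.7)
= -12.92 + (-8.7)
= -21.62

-21.62


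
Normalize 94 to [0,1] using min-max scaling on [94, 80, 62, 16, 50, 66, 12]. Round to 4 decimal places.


Min = 12, Max = 94
Range = 94 - 12 = 82
Scaled = (x - min) / (max - min)
= (94 - 12) / 82
= 82 / 82
= 1.0000

1.0000


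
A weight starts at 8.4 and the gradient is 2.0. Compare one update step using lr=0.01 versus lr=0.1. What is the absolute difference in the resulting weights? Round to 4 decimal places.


With lr=0.01: w_new = 8.4 - 0.01 * 2.0 = 8.38
With lr=0.1: w_new = 8.4 - 0.1 * 2.0 = 8.2
Absolute difference = |8.38 - 8.2|
= 0.1800

0.1800


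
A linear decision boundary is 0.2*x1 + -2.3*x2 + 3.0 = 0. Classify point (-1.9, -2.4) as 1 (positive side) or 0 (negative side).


Compute 0.2 * -1.9 + -2.3 * -2.4 + 3.0
= -0.38 + 5.52 + 3.0
= 8.14
Since 8.14 >= 0, the point is on the positive side.

1


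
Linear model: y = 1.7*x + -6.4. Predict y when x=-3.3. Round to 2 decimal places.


y = 1.7 * -3.3 + (-6.4)
= -5.61 + (-6.4)
= -12.01

-12.01


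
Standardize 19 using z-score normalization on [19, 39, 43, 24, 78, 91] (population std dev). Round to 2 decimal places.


Mean = (19 + 39 + 43 + 24 + 78 + 91) / 6 = 49.0
Variance = sum((x_i - mean)^2) / n = 711.0
Std = sqrt(711.0) = 26.6646
Z = (x - mean) / std
= (19 - 49.0) / 26.6646
= -30.0 / 26.6646
= -1.13

-1.13


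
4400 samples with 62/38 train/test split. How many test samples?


Train samples = 4400 * 62% = 2728
Test samples = 4400 - 2728
= 1672

1672


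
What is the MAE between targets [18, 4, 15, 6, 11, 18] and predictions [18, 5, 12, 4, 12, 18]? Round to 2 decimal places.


Absolute errors: [0, 1, 3, 2, 1, 0]
Sum of absolute errors = 7
MAE = 7 / 6 = 1.17

1.17


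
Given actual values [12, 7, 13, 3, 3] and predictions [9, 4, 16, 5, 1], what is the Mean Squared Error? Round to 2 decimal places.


Differences: [3, 3, -3, -2, 2]
Squared errors: [9, 9, 9, 4, 4]
Sum of squared errors = 35
MSE = 35 / 5 = 7.00

7.00


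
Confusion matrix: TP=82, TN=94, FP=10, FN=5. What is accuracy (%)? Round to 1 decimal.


Accuracy = (TP + TN) / (TP + TN + FP + FN) * 100
= (82 + 94) / (82 + 94 + 10 + 5)
= 176 / 191
= 0.9215
= 92.1%

92.1


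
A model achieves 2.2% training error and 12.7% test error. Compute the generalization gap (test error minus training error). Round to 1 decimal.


Generalization gap = test_error - train_error
= 12.7 - 2.2
= 10.5%
A large gap suggests overfitting.

10.5


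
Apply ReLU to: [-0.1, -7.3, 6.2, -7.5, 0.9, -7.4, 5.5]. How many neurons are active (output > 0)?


ReLU(x) = max(0, x) for each element:
ReLU(-0.1) = 0
ReLU(-7.3) = 0
ReLU(6.2) = 6.2
ReLU(-7.5) = 0
ReLU(0.9) = 0.9
ReLU(-7.4) = 0
ReLU(5.5) = 5.5
Active neurons (>0): 3

3


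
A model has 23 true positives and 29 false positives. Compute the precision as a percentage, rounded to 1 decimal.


Precision = TP / (TP + FP) * 100
= 23 / (23 + 29)
= 23 / 52
= 0.4423
= 44.2%

44.2


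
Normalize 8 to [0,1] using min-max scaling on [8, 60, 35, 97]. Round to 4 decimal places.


Min = 8, Max = 97
Range = 97 - 8 = 89
Scaled = (x - min) / (max - min)
= (8 - 8) / 89
= 0 / 89
= 0.0000

0.0000


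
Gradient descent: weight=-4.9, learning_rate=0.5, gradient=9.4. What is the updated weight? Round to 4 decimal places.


w_new = w_old - lr * gradient
= -4.9 - 0.5 * 9.4
= -4.9 - (4.7)
= -9.6000

-9.6000


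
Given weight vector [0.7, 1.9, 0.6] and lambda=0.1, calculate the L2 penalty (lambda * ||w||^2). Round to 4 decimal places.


Squaring each weight:
0.7^2 = 0.49
1.9^2 = 3.61
0.6^2 = 0.36
Sum of squares = 4.46
Penalty = 0.1 * 4.46 = 0.4460

0.4460


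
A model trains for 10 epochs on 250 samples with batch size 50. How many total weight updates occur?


Iterations per epoch = 250 / 50 = 5
Total updates = iterations_per_epoch * epochs
= 5 * 10
= 50

50


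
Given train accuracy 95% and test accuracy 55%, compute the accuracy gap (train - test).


Gap = train_accuracy - test_accuracy
= 95 - 55
= 40%
This large gap strongly indicates overfitting.

40


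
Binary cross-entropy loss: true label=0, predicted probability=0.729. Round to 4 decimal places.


For y=0: Loss = -log(1-p)
= -log(1 - 0.729)
= -log(0.271)
= -(-1.3056)
= 1.3056

1.3056


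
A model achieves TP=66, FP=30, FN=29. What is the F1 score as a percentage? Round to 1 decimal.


Precision = TP / (TP + FP) = 66 / 96 = 0.6875
Recall = TP / (TP + FN) = 66 / 95 = 0.6947
F1 = 2 * P * R / (P + R)
= 2 * 0.6875 * 0.6947 / (0.6875 + 0.6947)
= 0.9553 / 1.3822
= 0.6911
As percentage: 69.1%

69.1


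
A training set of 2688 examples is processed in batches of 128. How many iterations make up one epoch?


Iterations per epoch = dataset_size / batch_size
= 2688 / 128
= 21

21


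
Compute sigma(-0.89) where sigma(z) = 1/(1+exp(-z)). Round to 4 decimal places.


sigmoid(z) = 1 / (1 + exp(-z))
exp(-(-0.89)) = exp(0.89) = 2.4351
1 + 2.4351 = 3.4351
1 / 3.4351 = 0.2911

0.2911


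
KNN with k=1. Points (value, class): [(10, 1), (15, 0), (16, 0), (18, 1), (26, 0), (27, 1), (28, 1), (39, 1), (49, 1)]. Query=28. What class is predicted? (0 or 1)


Distances from query 28:
Point 28 (class 1): distance = 0
K=1 nearest neighbors: classes = [1]
Votes for class 1: 1 / 1
Majority vote => class 1

1


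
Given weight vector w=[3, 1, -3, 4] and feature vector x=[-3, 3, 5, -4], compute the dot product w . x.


Element-wise products:
3 * -3 = -9
1 * 3 = 3
-3 * 5 = -15
4 * -4 = -16
Sum = -9 + 3 + -15 + -16
= -37

-37


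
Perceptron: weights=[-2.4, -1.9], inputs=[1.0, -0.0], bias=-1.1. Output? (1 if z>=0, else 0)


z = w . x + b
= -2.4*1.0 + -1.9*-0.0 + -1.1
= -2.4 + 0.0 + -1.1
= -2.4 + -1.1
= -3.5
Since z = -3.5 < 0, output = 0

0


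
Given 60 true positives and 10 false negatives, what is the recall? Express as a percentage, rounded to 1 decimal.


Recall = TP / (TP + FN) * 100
= 60 / (60 + 10)
= 60 / 70
= 0.8571
= 85.7%

85.7


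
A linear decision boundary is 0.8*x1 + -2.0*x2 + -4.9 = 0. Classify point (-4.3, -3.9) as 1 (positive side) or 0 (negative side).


Compute 0.8 * -4.3 + -2.0 * -3.9 + -4.9
= -3.44 + 7.8 + -4.9
= -0.54
Since -0.54 < 0, the point is on the negative side.

0


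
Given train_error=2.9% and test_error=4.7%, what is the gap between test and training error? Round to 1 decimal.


Generalization gap = test_error - train_error
= 4.7 - 2.9
= 1.8%
A small gap suggests good generalization.

1.8


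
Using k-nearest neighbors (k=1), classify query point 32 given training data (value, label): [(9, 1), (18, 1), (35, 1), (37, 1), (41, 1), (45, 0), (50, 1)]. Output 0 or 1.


Distances from query 32:
Point 35 (class 1): distance = 3
K=1 nearest neighbors: classes = [1]
Votes for class 1: 1 / 1
Majority vote => class 1

1


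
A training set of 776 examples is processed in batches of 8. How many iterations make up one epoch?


Iterations per epoch = dataset_size / batch_size
= 776 / 8
= 97

97


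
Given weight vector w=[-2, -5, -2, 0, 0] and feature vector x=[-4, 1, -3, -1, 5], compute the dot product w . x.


Element-wise products:
-2 * -4 = 8
-5 * 1 = -5
-2 * -3 = 6
0 * -1 = 0
0 * 5 = 0
Sum = 8 + -5 + 6 + 0 + 0
= 9

9


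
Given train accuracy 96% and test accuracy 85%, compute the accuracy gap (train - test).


Gap = train_accuracy - test_accuracy
= 96 - 85
= 11%
This gap suggests the model is overfitting.

11


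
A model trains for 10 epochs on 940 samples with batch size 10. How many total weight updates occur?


Iterations per epoch = 940 / 10 = 94
Total updates = iterations_per_epoch * epochs
= 94 * 10
= 940

940


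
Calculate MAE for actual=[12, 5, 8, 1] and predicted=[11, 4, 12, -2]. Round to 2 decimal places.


Absolute errors: [1, 1, 4, 3]
Sum of absolute errors = 9
MAE = 9 / 4 = 2.25

2.25


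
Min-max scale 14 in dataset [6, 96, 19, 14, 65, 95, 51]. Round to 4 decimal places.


Min = 6, Max = 96
Range = 96 - 6 = 90
Scaled = (x - min) / (max - min)
= (14 - 6) / 90
= 8 / 90
= 0.0889

0.0889


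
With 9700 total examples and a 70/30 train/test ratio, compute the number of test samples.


Train samples = 9700 * 70% = 6790
Test samples = 9700 - 6790
= 2910

2910


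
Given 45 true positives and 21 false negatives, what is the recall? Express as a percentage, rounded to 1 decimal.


Recall = TP / (TP + FN) * 100
= 45 / (45 + 21)
= 45 / 66
= 0.6818
= 68.2%

68.2


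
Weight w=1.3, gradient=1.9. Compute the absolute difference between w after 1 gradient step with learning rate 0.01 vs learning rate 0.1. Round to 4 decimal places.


With lr=0.01: w_new = 1.3 - 0.01 * 1.9 = 1.281
With lr=0.1: w_new = 1.3 - 0.1 * 1.9 = 1.11
Absolute difference = |1.281 - 1.11|
= 0.1710

0.1710


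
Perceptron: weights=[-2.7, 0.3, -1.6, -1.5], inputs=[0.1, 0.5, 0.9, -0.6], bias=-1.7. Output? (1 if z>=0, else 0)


z = w . x + b
= -2.7*0.1 + 0.3*0.5 + -1.6*0.9 + -1.5*-0.6 + -1.7
= -0.27 + 0.15 + -1.44 + 0.9 + -1.7
= -0.66 + -1.7
= -2.36
Since z = -2.36 < 0, output = 0

0


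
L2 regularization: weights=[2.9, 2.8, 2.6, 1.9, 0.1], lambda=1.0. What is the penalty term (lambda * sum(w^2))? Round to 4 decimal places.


Squaring each weight:
2.9^2 = 8.41
2.8^2 = 7.84
2.6^2 = 6.76
1.9^2 = 3.61
0.1^2 = 0.01
Sum of squares = 26.63
Penalty = 1.0 * 26.63 = 26.6300

26.6300


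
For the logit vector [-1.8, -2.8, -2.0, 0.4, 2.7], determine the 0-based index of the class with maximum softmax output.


Softmax is a monotonic transformation, so it preserves the argmax.
We need to find the index of the maximum logit.
Index 0: -1.8
Index 1: -2.8
Index 2: -2.0
Index 3: 0.4
Index 4: 2.7
Maximum logit = 2.7 at index 4

4


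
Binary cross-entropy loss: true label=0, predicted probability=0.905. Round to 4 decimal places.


For y=0: Loss = -log(1-p)
= -log(1 - 0.905)
= -log(0.095)
= -(-2.3539)
= 2.3539

2.3539


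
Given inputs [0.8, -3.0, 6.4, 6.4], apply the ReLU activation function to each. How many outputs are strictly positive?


ReLU(x) = max(0, x) for each element:
ReLU(0.8) = 0.8
ReLU(-3.0) = 0
ReLU(6.4) = 6.4
ReLU(6.4) = 6.4
Active neurons (>0): 3

3


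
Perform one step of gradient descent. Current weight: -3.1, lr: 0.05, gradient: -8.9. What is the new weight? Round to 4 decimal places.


w_new = w_old - lr * gradient
= -3.1 - 0.05 * -8.9
= -3.1 - (-0.445)
= -2.6550

-2.6550


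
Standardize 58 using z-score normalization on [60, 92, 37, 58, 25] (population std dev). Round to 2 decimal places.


Mean = (60 + 92 + 37 + 58 + 25) / 5 = 54.4
Variance = sum((x_i - mean)^2) / n = 525.04
Std = sqrt(525.04) = 22.9138
Z = (x - mean) / std
= (58 - 54.4) / 22.9138
= 3.6 / 22.9138
= 0.16

0.16


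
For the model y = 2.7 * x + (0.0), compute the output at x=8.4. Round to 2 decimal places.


y = 2.7 * 8.4 + (0.0)
= 22.68 + (0.0)
= 22.68

22.68


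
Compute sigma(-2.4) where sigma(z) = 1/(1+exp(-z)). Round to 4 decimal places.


sigmoid(z) = 1 / (1 + exp(-z))
exp(-(-2.4)) = exp(2.4) = 11.0232
1 + 11.0232 = 12.0232
1 / 12.0232 = 0.0832

0.0832


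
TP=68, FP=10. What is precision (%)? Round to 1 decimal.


Precision = TP / (TP + FP) * 100
= 68 / (68 + 10)
= 68 / 78
= 0.8718
= 87.2%

87.2


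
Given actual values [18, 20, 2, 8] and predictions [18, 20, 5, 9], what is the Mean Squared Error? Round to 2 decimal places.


Differences: [0, 0, -3, -1]
Squared errors: [0, 0, 9, 1]
Sum of squared errors = 10
MSE = 10 / 4 = 2.50

2.50


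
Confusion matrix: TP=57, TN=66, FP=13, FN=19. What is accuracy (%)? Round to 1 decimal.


Accuracy = (TP + TN) / (TP + TN + FP + FN) * 100
= (57 + 66) / (57 + 66 + 13 + 19)
= 123 / 155
= 0.7935
= 79.4%

79.4


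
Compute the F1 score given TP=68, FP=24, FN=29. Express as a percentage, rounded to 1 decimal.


Precision = TP / (TP + FP) = 68 / 92 = 0.7391
Recall = TP / (TP + FN) = 68 / 97 = 0.701
F1 = 2 * P * R / (P + R)
= 2 * 0.7391 * 0.701 / (0.7391 + 0.701)
= 1.0363 / 1.4402
= 0.7196
As percentage: 72.0%

72.0


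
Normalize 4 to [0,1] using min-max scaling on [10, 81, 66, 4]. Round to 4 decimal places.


Min = 4, Max = 81
Range = 81 - 4 = 77
Scaled = (x - min) / (max - min)
= (4 - 4) / 77
= 0 / 77
= 0.0000

0.0000


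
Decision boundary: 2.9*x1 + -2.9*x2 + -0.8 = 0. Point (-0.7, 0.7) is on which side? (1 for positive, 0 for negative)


Compute 2.9 * -0.7 + -2.9 * 0.7 + -0.8
= -2.03 + -2.03 + -0.8
= -4.86
Since -4.86 < 0, the point is on the negative side.

0


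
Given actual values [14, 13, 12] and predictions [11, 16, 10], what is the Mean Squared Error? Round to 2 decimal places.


Differences: [3, -3, 2]
Squared errors: [9, 9, 4]
Sum of squared errors = 22
MSE = 22 / 3 = 7.33

7.33


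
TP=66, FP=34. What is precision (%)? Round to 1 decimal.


Precision = TP / (TP + FP) * 100
= 66 / (66 + 34)
= 66 / 100
= 0.66
= 66.0%

66.0


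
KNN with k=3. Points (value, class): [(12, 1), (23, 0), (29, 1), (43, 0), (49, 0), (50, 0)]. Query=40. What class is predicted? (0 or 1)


Distances from query 40:
Point 43 (class 0): distance = 3
Point 49 (class 0): distance = 9
Point 50 (class 0): distance = 10
K=3 nearest neighbors: classes = [0, 0, 0]
Votes for class 1: 0 / 3
Majority vote => class 0

0


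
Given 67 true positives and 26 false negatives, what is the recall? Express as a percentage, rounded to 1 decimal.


Recall = TP / (TP + FN) * 100
= 67 / (67 + 26)
= 67 / 93
= 0.7204
= 72.0%

72.0


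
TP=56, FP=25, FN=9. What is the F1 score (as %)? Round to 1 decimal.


Precision = TP / (TP + FP) = 56 / 81 = 0.6914
Recall = TP / (TP + FN) = 56 / 65 = 0.8615
F1 = 2 * P * R / (P + R)
= 2 * 0.6914 * 0.8615 / (0.6914 + 0.8615)
= 1.1913 / 1.5529
= 0.7671
As percentage: 76.7%

76.7


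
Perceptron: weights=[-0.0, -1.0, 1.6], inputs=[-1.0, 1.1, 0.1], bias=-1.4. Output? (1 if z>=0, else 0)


z = w . x + b
= -0.0*-1.0 + -1.0*1.1 + 1.6*0.1 + -1.4
= 0.0 + -1.1 + 0.16 + -1.4
= -0.94 + -1.4
= -2.34
Since z = -2.34 < 0, output = 0

0


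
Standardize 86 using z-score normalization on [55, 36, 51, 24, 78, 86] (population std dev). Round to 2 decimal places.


Mean = (55 + 36 + 51 + 24 + 78 + 86) / 6 = 55.0
Variance = sum((x_i - mean)^2) / n = 471.3333
Std = sqrt(471.3333) = 21.7102
Z = (x - mean) / std
= (86 - 55.0) / 21.7102
= 31.0 / 21.7102
= 1.43

1.43


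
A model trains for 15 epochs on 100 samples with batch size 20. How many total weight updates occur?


Iterations per epoch = 100 / 20 = 5
Total updates = iterations_per_epoch * epochs
= 5 * 15
= 75

75


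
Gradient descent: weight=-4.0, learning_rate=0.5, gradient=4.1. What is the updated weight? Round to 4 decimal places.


w_new = w_old - lr * gradient
= -4.0 - 0.5 * 4.1
= -4.0 - (2.05)
= -6.0500

-6.0500


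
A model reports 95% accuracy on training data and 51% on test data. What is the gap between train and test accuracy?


Gap = train_accuracy - test_accuracy
= 95 - 51
= 44%
This large gap strongly indicates overfitting.

44


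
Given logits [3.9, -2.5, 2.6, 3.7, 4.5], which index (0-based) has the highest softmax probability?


Softmax is a monotonic transformation, so it preserves the argmax.
We need to find the index of the maximum logit.
Index 0: 3.9
Index 1: -2.5
Index 2: 2.6
Index 3: 3.7
Index 4: 4.5
Maximum logit = 4.5 at index 4

4


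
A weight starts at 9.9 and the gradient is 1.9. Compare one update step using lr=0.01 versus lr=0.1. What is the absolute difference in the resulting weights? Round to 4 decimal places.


With lr=0.01: w_new = 9.9 - 0.01 * 1.9 = 9.881
With lr=0.1: w_new = 9.9 - 0.1 * 1.9 = 9.71
Absolute difference = |9.881 - 9.71|
= 0.1710

0.1710


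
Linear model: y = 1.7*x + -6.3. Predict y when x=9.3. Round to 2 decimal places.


y = 1.7 * 9.3 + (-6.3)
= 15.81 + (-6.3)
= 9.51

9.51


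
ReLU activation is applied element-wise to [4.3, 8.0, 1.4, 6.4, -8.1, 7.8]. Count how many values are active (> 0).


ReLU(x) = max(0, x) for each element:
ReLU(4.3) = 4.3
ReLU(8.0) = 8.0
ReLU(1.4) = 1.4
ReLU(6.4) = 6.4
ReLU(-8.1) = 0
ReLU(7.8) = 7.8
Active neurons (>0): 5

5


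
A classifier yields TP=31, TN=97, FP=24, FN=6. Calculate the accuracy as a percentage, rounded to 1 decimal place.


Accuracy = (TP + TN) / (TP + TN + FP + FN) * 100
= (31 + 97) / (31 + 97 + 24 + 6)
= 128 / 158
= 0.8101
= 81.0%

81.0


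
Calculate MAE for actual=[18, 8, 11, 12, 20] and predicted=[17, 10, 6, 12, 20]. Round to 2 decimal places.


Absolute errors: [1, 2, 5, 0, 0]
Sum of absolute errors = 8
MAE = 8 / 5 = 1.60

1.60


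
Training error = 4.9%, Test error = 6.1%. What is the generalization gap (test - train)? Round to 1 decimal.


Generalization gap = test_error - train_error
= 6.1 - 4.9
= 1.2%
A small gap suggests good generalization.

1.2


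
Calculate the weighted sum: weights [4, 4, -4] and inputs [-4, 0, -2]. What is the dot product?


Element-wise products:
4 * -4 = -16
4 * 0 = 0
-4 * -2 = 8
Sum = -16 + 0 + 8
= -8

-8


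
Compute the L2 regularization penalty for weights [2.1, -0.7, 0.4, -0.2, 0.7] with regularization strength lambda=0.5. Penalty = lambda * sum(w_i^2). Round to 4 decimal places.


Squaring each weight:
2.1^2 = 4.41
(-0.7)^2 = 0.49
0.4^2 = 0.16
(-0.2)^2 = 0.04
0.7^2 = 0.49
Sum of squares = 5.59
Penalty = 0.5 * 5.59 = 2.7950

2.7950


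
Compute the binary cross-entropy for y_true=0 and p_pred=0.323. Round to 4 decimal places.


For y=0: Loss = -log(1-p)
= -log(1 - 0.323)
= -log(0.677)
= -(-0.3901)
= 0.3901

0.3901


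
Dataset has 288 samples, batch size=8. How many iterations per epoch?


Iterations per epoch = dataset_size / batch_size
= 288 / 8
= 36

36


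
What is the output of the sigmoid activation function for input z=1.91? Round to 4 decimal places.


sigmoid(z) = 1 / (1 + exp(-z))
exp(-(1.91)) = exp(-1.91) = 0.1481
1 + 0.1481 = 1.1481
1 / 1.1481 = 0.8710

0.8710


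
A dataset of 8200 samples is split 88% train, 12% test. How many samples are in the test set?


Train samples = 8200 * 88% = 7216
Test samples = 8200 - 7216
= 984

984


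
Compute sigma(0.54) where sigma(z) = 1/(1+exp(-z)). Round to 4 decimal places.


sigmoid(z) = 1 / (1 + exp(-z))
exp(-(0.54)) = exp(-0.54) = 0.5827
1 + 0.5827 = 1.5827
1 / 1.5827 = 0.6318

0.6318


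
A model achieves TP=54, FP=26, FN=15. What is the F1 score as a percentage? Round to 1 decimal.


Precision = TP / (TP + FP) = 54 / 80 = 0.675
Recall = TP / (TP + FN) = 54 / 69 = 0.7826
F1 = 2 * P * R / (P + R)
= 2 * 0.675 * 0.7826 / (0.675 + 0.7826)
= 1.0565 / 1.4576
= 0.7248
As percentage: 72.5%

72.5


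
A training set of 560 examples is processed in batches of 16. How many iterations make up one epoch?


Iterations per epoch = dataset_size / batch_size
= 560 / 16
= 35

35


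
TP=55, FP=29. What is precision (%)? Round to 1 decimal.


Precision = TP / (TP + FP) * 100
= 55 / (55 + 29)
= 55 / 84
= 0.6548
= 65.5%

65.5


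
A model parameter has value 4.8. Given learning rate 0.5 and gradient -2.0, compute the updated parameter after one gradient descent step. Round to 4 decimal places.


w_new = w_old - lr * gradient
= 4.8 - 0.5 * -2.0
= 4.8 - (-1.0)
= 5.8000

5.8000


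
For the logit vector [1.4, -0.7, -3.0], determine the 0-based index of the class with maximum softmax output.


Softmax is a monotonic transformation, so it preserves the argmax.
We need to find the index of the maximum logit.
Index 0: 1.4
Index 1: -0.7
Index 2: -3.0
Maximum logit = 1.4 at index 0

0


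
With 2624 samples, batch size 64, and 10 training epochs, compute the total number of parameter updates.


Iterations per epoch = 2624 / 64 = 41
Total updates = iterations_per_epoch * epochs
= 41 * 10
= 410

410


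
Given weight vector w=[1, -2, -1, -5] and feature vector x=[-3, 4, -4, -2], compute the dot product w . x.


Element-wise products:
1 * -3 = -3
-2 * 4 = -8
-1 * -4 = 4
-5 * -2 = 10
Sum = -3 + -8 + 4 + 10
= 3

3


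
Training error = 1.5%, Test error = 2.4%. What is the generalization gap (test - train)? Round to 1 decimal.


Generalization gap = test_error - train_error
= 2.4 - 1.5
= 0.9%
A small gap suggests good generalization.

0.9


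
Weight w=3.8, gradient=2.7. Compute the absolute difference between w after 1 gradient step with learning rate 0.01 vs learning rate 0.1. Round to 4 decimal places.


With lr=0.01: w_new = 3.8 - 0.01 * 2.7 = 3.773
With lr=0.1: w_new = 3.8 - 0.1 * 2.7 = 3.53
Absolute difference = |3.773 - 3.53|
= 0.2430

0.2430


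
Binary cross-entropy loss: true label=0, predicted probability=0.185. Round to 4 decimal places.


For y=0: Loss = -log(1-p)
= -log(1 - 0.185)
= -log(0.815)
= -(-0.2046)
= 0.2046

0.2046


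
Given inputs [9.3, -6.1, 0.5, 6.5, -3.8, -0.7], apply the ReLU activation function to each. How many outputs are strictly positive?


ReLU(x) = max(0, x) for each element:
ReLU(9.3) = 9.3
ReLU(-6.1) = 0
ReLU(0.5) = 0.5
ReLU(6.5) = 6.5
ReLU(-3.8) = 0
ReLU(-0.7) = 0
Active neurons (>0): 3

3


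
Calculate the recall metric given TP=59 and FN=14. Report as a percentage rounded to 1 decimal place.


Recall = TP / (TP + FN) * 100
= 59 / (59 + 14)
= 59 / 73
= 0.8082
= 80.8%

80.8


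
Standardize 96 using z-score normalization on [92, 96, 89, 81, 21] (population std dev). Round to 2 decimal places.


Mean = (92 + 96 + 89 + 81 + 21) / 5 = 75.8
Variance = sum((x_i - mean)^2) / n = 774.96
Std = sqrt(774.96) = 27.8381
Z = (x - mean) / std
= (96 - 75.8) / 27.8381
= 20.2 / 27.8381
= 0.73

0.73


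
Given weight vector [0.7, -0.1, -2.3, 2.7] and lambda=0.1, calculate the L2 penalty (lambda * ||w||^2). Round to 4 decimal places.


Squaring each weight:
0.7^2 = 0.49
(-0.1)^2 = 0.01
(-2.3)^2 = 5.29
2.7^2 = 7.29
Sum of squares = 13.08
Penalty = 0.1 * 13.08 = 1.3080

1.3080


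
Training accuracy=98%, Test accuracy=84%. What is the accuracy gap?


Gap = train_accuracy - test_accuracy
= 98 - 84
= 14%
This gap suggests the model is overfitting.

14


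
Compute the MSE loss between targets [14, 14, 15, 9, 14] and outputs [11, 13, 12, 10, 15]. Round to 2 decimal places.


Differences: [3, 1, 3, -1, -1]
Squared errors: [9, 1, 9, 1, 1]
Sum of squared errors = 21
MSE = 21 / 5 = 4.20

4.20


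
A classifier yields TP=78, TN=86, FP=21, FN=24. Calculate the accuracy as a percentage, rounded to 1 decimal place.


Accuracy = (TP + TN) / (TP + TN + FP + FN) * 100
= (78 + 86) / (78 + 86 + 21 + 24)
= 164 / 209
= 0.7847
= 78.5%

78.5
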